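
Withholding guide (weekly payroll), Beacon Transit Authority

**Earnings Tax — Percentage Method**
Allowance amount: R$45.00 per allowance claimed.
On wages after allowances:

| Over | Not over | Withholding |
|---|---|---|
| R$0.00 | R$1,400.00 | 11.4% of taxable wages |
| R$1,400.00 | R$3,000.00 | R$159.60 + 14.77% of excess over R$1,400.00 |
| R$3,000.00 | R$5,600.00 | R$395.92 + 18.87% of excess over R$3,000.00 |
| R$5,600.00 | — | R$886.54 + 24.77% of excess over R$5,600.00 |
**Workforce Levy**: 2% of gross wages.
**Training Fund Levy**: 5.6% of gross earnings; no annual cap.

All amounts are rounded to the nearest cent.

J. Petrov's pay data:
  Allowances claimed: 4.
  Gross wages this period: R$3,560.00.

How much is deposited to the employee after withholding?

Earnings Tax: taxable = R$3,560.00 − 4×R$45.00 = R$3,380.00
  R$395.92 + 18.87% × (R$3,380.00 − R$3,000.00) = R$395.92 + 18.87% × R$380.00 = R$467.63
Workforce Levy: 2% × R$3,560.00 = R$71.20
Training Fund Levy: 5.6% × R$3,560.00 = R$199.36
Total withheld: R$467.63 + R$71.20 + R$199.36 = R$738.19
Net pay: R$3,560.00 − R$738.19 = R$2,821.81

R$2,821.81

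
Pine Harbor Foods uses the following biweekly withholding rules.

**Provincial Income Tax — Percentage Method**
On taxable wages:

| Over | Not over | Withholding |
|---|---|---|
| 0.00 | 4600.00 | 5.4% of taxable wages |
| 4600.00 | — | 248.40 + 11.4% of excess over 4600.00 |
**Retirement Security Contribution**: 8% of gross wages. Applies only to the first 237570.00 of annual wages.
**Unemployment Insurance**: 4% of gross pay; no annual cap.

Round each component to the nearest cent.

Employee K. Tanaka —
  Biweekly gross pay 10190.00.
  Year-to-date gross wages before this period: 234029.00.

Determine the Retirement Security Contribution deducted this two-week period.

Retirement Security Contribution: cap 237570.00 − YTD 234029.00 = 3541.00 subject; 8% × 3541.00 = 283.28

283.28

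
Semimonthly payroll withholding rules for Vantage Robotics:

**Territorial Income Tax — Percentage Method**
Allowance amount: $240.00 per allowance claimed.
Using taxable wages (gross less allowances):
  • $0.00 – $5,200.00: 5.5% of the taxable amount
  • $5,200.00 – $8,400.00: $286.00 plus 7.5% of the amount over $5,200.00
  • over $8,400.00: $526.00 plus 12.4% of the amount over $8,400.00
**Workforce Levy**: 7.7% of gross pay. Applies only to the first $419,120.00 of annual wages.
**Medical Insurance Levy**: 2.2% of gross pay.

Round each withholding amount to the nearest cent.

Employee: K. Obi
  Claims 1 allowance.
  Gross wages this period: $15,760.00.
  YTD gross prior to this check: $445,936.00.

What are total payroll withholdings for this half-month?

$1,755.60

Territorial Income Tax: taxable = $15,760.00 − 1×$240.00 = $15,520.00
  $526.00 + 12.4% × ($15,520.00 − $8,400.00) = $526.00 + 12.4% × $7,120.00 = $1,408.88
Workforce Levy: YTD $445,936.00 ≥ cap $419,120.00 → $0.00
Medical Insurance Levy: 2.2% × $15,760.00 = $346.72
Total: $1,408.88 + $0.00 + $346.72 = $1,755.60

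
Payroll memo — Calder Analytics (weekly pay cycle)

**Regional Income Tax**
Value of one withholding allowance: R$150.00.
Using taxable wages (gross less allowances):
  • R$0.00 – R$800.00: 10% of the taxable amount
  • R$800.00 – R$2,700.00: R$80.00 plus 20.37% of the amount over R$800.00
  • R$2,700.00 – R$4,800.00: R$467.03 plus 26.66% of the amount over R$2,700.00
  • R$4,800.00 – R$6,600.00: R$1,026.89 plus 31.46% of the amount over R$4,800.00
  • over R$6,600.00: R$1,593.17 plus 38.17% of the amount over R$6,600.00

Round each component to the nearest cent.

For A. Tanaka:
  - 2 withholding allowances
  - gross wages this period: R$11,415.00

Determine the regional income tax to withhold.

Regional Income Tax: taxable = R$11,415.00 − 2×R$150.00 = R$11,115.00
  R$1,593.17 + 38.17% × (R$11,115.00 − R$6,600.00) = R$1,593.17 + 38.17% × R$4,515.00 = R$3,316.55

R$3,316.55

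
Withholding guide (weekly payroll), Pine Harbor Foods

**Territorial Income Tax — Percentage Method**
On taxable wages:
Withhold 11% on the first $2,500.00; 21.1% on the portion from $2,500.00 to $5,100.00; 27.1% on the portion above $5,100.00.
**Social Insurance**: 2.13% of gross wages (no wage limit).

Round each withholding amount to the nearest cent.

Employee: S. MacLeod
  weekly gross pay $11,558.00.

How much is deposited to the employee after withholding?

Territorial Income Tax: taxable = $11,558.00
  $823.60 + 27.1% × ($11,558.00 − $5,100.00) = $823.60 + 27.1% × $6,458.00 = $2,573.72
Social Insurance: 2.13% × $11,558.00 = $246.19
Total withheld: $2,573.72 + $246.19 = $2,819.91
Net pay: $11,558.00 − $2,819.91 = $8,738.09

$8,738.09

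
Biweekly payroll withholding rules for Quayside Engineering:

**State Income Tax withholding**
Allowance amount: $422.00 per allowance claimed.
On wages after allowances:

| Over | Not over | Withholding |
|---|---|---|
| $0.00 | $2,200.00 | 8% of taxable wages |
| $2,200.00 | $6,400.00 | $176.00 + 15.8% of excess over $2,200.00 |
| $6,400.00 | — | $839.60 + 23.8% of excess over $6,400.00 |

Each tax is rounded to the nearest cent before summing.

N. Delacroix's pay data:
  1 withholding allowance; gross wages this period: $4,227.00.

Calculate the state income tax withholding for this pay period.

$429.59

State Income Tax: taxable = $4,227.00 − 1×$422.00 = $3,805.00
  $176.00 + 15.8% × ($3,805.00 − $2,200.00) = $176.00 + 15.8% × $1,605.00 = $429.59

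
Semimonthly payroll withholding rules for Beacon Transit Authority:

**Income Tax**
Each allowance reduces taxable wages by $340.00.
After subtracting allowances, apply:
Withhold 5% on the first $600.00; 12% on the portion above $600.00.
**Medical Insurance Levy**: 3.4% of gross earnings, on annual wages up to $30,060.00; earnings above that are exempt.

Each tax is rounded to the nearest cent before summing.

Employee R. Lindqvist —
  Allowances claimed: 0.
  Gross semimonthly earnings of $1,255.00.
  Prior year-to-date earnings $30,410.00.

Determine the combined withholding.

Income Tax: taxable = $1,255.00
  $30.00 + 12% × ($1,255.00 − $600.00) = $30.00 + 12% × $655.00 = $108.60
Medical Insurance Levy: YTD $30,410.00 ≥ cap $30,060.00 → $0.00
Total: $108.60 + $0.00 = $108.60

$108.60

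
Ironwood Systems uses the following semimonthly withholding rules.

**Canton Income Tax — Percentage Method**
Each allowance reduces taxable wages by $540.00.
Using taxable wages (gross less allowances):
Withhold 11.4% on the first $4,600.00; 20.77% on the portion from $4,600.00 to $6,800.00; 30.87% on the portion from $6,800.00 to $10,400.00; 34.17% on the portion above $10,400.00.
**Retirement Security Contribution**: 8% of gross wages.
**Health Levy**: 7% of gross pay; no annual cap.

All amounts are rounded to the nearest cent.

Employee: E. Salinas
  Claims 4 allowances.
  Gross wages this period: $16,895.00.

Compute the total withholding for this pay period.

$6,108.18

Canton Income Tax: taxable = $16,895.00 − 4×$540.00 = $14,735.00
  $2,092.66 + 34.17% × ($14,735.00 − $10,400.00) = $2,092.66 + 34.17% × $4,335.00 = $3,573.93
Retirement Security Contribution: 8% × $16,895.00 = $1,351.60
Health Levy: 7% × $16,895.00 = $1,182.65
Total: $3,573.93 + $1,351.60 + $1,182.65 = $6,108.18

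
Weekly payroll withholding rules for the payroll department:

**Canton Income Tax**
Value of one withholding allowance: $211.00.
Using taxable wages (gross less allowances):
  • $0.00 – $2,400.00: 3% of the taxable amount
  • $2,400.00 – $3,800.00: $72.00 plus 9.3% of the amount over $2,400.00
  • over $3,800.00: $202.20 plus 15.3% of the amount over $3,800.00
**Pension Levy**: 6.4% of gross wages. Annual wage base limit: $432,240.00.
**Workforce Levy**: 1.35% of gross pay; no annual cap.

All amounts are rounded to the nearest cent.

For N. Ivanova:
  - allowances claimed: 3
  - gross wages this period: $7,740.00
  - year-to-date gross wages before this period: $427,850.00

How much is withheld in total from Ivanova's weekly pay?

Canton Income Tax: taxable = $7,740.00 − 3×$211.00 = $7,107.00
  $202.20 + 15.3% × ($7,107.00 − $3,800.00) = $202.20 + 15.3% × $3,307.00 = $708.17
Pension Levy: cap $432,240.00 − YTD $427,850.00 = $4,390.00 subject; 6.4% × $4,390.00 = $280.96
Workforce Levy: 1.35% × $7,740.00 = $104.49
Total: $708.17 + $280.96 + $104.49 = $1,093.62

$1,093.62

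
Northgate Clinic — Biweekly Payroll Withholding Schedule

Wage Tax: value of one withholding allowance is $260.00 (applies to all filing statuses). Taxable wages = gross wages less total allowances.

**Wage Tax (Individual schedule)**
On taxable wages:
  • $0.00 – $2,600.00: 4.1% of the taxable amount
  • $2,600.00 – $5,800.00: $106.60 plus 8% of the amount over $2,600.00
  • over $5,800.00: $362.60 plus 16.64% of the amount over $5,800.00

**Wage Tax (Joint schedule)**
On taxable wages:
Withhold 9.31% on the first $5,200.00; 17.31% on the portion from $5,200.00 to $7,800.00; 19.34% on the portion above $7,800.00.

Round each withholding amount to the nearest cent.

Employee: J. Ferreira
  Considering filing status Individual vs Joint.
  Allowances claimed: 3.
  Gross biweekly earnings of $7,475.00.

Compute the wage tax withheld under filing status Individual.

Wage Tax (Individual): taxable = $7,475.00 − 3×$260.00 = $6,695.00
  $362.60 + 16.64% × ($6,695.00 − $5,800.00) = $362.60 + 16.64% × $895.00 = $511.53

$511.53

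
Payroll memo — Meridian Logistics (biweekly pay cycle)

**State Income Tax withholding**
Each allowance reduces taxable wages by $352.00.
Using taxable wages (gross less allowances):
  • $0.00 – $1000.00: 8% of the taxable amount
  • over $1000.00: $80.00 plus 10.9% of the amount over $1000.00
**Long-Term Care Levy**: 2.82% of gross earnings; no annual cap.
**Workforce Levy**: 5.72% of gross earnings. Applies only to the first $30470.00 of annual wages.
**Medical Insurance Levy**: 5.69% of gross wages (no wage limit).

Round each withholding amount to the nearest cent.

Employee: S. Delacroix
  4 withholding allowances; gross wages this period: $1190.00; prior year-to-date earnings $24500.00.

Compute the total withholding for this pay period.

State Income Tax: taxable = $1190.00 − 4×$352.00 = $-218.00
  Taxable ≤ 0 → $0.00
Long-Term Care Levy: 2.82% × $1190.00 = $33.56
Workforce Levy: 5.72% × $1190.00 = $68.07
Medical Insurance Levy: 5.69% × $1190.00 = $67.71
Total: $0.00 + $33.56 + $68.07 + $67.71 = $169.34

$169.34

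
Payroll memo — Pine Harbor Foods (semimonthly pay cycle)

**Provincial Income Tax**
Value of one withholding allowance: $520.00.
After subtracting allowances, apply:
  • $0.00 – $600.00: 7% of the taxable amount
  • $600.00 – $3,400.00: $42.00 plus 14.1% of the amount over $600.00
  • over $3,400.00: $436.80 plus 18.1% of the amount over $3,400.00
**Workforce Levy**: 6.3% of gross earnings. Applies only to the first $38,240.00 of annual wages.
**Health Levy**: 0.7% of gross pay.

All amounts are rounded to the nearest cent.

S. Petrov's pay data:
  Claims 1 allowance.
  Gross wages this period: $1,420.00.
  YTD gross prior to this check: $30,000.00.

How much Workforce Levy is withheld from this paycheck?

$89.46

Workforce Levy: 6.3% × $1,420.00 = $89.46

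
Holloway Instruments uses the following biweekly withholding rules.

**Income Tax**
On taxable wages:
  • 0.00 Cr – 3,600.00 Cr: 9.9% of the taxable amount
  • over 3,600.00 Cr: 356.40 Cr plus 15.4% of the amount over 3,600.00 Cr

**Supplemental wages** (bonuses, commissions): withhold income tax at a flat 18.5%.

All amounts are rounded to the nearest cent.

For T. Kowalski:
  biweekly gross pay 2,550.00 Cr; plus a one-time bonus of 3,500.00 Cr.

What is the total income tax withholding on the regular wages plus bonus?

899.95 Cr

Income Tax: taxable = 2,550.00 Cr
  9.9% × 2,550.00 Cr = 252.45 Cr
Supplemental (18.5% flat on bonus): 18.5% × 3,500.00 Cr = 647.50 Cr
Total income tax: 252.45 Cr + 647.50 Cr = 899.95 Cr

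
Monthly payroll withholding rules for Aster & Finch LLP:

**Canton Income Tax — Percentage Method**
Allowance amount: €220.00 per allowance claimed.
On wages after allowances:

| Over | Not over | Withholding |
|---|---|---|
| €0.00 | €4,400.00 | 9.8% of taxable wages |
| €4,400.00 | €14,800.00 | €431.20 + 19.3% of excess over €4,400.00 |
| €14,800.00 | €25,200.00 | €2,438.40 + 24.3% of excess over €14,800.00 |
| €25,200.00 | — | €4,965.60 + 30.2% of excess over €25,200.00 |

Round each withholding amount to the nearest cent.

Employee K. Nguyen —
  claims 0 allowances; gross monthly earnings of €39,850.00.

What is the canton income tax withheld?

Canton Income Tax: taxable = €39,850.00
  €4,965.60 + 30.2% × (€39,850.00 − €25,200.00) = €4,965.60 + 30.2% × €14,650.00 = €9,389.90

€9,389.90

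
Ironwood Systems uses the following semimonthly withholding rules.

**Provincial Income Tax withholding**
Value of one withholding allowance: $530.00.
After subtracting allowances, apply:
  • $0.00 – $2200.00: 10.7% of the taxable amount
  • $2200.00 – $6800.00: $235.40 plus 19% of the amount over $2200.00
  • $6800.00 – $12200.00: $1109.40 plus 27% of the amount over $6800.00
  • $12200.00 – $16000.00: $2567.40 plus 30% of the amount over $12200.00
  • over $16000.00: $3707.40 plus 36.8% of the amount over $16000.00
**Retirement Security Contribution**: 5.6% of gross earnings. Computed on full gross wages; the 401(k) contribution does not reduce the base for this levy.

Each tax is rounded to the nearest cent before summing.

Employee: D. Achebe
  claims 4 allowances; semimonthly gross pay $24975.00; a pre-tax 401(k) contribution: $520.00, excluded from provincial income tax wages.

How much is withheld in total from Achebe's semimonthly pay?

$7437.28

Provincial Income Tax: taxable = $24975.00 − $520.00 − 4×$530.00 = $22335.00
  $3707.40 + 36.8% × ($22335.00 − $16000.00) = $3707.40 + 36.8% × $6335.00 = $6038.68
Retirement Security Contribution: 5.6% × $24975.00 = $1398.60
Total: $6038.68 + $1398.60 = $7437.28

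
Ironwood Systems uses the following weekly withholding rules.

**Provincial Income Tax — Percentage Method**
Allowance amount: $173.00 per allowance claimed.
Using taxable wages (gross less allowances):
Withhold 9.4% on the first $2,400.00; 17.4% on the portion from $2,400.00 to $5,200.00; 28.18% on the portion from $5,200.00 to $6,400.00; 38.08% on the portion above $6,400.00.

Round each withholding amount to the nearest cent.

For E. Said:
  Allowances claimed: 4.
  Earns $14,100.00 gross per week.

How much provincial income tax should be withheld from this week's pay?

$3,719.61

Provincial Income Tax: taxable = $14,100.00 − 4×$173.00 = $13,408.00
  $1,050.96 + 38.08% × ($13,408.00 − $6,400.00) = $1,050.96 + 38.08% × $7,008.00 = $3,719.61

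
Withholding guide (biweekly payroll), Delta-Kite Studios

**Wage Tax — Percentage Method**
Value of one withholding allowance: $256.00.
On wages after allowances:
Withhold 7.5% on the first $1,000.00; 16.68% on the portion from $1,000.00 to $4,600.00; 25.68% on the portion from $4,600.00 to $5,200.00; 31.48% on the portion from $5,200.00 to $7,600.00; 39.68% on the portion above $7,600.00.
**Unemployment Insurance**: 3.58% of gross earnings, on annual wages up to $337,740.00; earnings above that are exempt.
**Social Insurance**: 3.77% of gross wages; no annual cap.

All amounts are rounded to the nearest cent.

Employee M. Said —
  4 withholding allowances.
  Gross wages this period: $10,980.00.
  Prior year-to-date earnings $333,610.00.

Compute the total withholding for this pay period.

$3,081.74

Wage Tax: taxable = $10,980.00 − 4×$256.00 = $9,956.00
  $1,585.08 + 39.68% × ($9,956.00 − $7,600.00) = $1,585.08 + 39.68% × $2,356.00 = $2,519.94
Unemployment Insurance: cap $337,740.00 − YTD $333,610.00 = $4,130.00 subject; 3.58% × $4,130.00 = $147.85
Social Insurance: 3.77% × $10,980.00 = $413.95
Total: $2,519.94 + $147.85 + $413.95 = $3,081.74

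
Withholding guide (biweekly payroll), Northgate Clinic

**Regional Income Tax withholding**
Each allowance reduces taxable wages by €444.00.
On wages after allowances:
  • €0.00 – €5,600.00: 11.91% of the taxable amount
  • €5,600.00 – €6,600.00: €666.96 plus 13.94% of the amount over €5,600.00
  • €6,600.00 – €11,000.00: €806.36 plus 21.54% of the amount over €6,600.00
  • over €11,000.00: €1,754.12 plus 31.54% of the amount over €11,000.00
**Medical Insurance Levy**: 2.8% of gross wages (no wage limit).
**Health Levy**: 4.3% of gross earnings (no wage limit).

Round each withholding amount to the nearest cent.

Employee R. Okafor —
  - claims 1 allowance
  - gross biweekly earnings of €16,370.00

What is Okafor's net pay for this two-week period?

€11,899.95

Regional Income Tax: taxable = €16,370.00 − 1×€444.00 = €15,926.00
  €1,754.12 + 31.54% × (€15,926.00 − €11,000.00) = €1,754.12 + 31.54% × €4,926.00 = €3,307.78
Medical Insurance Levy: 2.8% × €16,370.00 = €458.36
Health Levy: 4.3% × €16,370.00 = €703.91
Total withheld: €3,307.78 + €458.36 + €703.91 = €4,470.05
Net pay: €16,370.00 − €4,470.05 = €11,899.95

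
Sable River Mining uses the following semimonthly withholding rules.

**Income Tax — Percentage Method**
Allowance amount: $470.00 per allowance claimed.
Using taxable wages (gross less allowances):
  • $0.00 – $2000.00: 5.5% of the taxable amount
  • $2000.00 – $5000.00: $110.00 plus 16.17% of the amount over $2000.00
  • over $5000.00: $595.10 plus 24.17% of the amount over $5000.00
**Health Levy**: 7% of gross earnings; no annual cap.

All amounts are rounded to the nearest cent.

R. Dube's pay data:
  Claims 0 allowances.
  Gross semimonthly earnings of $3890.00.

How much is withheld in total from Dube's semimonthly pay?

Income Tax: taxable = $3890.00
  $110.00 + 16.17% × ($3890.00 − $2000.00) = $110.00 + 16.17% × $1890.00 = $415.61
Health Levy: 7% × $3890.00 = $272.30
Total: $415.61 + $272.30 = $687.91

$687.91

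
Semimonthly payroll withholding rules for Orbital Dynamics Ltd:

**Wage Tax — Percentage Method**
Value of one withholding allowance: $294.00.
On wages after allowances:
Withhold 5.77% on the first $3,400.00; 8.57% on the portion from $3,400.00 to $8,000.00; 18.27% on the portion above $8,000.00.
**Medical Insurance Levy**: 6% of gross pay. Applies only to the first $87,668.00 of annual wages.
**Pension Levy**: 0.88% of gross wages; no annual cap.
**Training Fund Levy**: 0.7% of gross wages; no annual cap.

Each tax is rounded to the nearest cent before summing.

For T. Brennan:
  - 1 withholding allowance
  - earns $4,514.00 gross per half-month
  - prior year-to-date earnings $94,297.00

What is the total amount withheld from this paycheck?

$337.77

Wage Tax: taxable = $4,514.00 − 1×$294.00 = $4,220.00
  $196.18 + 8.57% × ($4,220.00 − $3,400.00) = $196.18 + 8.57% × $820.00 = $266.45
Medical Insurance Levy: YTD $94,297.00 ≥ cap $87,668.00 → $0.00
Pension Levy: 0.88% × $4,514.00 = $39.72
Training Fund Levy: 0.7% × $4,514.00 = $31.60
Total: $266.45 + $0.00 + $39.72 + $31.60 = $337.77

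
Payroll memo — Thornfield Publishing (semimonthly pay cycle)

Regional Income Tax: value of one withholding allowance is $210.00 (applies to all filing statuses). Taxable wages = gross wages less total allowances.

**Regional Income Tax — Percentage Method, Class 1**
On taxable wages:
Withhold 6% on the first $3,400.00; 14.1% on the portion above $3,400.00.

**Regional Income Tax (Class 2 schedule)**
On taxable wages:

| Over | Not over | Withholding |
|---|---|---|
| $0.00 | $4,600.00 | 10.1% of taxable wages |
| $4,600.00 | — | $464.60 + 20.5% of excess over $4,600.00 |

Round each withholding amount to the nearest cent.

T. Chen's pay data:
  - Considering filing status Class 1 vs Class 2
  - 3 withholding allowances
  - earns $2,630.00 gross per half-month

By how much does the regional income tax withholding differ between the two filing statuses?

$82.00

Regional Income Tax (Class 1): taxable = $2,630.00 − 3×$210.00 = $2,000.00
  6% × $2,000.00 = $120.00
Regional Income Tax (Class 2): taxable = $2,630.00 − 3×$210.00 = $2,000.00
  10.1% × $2,000.00 = $202.00
Difference: |$120.00 − $202.00| = $82.00 (higher under Class 2)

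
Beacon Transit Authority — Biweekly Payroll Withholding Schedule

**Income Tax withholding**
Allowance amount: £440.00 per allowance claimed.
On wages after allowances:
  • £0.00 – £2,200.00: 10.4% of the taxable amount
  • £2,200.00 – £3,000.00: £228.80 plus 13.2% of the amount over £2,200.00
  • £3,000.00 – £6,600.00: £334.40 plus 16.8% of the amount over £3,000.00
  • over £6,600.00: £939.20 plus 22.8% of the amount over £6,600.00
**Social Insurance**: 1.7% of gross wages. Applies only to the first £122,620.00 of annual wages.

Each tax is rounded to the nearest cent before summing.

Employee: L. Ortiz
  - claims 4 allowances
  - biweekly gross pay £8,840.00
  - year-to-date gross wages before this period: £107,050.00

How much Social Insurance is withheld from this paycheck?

Social Insurance: 1.7% × £8,840.00 = £150.28

£150.28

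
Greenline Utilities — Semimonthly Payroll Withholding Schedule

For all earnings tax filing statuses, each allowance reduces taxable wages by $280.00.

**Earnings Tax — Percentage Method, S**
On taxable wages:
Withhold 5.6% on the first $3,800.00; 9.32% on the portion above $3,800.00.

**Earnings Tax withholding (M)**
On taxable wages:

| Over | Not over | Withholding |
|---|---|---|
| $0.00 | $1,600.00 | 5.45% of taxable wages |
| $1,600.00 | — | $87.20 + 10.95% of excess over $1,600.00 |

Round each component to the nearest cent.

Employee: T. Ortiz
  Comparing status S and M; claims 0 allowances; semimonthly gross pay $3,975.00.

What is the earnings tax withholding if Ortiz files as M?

$347.26

Earnings Tax (M): taxable = $3,975.00
  $87.20 + 10.95% × ($3,975.00 − $1,600.00) = $87.20 + 10.95% × $2,375.00 = $347.26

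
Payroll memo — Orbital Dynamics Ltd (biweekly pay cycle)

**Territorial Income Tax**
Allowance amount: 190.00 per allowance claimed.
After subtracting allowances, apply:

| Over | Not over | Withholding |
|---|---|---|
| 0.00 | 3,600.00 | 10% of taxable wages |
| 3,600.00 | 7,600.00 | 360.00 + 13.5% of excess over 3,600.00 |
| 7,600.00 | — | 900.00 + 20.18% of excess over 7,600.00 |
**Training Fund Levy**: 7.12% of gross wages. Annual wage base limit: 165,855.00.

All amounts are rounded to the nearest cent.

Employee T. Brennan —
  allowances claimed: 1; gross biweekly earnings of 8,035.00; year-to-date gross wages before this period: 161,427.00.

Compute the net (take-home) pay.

6,770.29

Territorial Income Tax: taxable = 8,035.00 − 1×190.00 = 7,845.00
  900.00 + 20.18% × (7,845.00 − 7,600.00) = 900.00 + 20.18% × 245.00 = 949.44
Training Fund Levy: cap 165,855.00 − YTD 161,427.00 = 4,428.00 subject; 7.12% × 4,428.00 = 315.27
Total withheld: 949.44 + 315.27 = 1,264.71
Net pay: 8,035.00 − 1,264.71 = 6,770.29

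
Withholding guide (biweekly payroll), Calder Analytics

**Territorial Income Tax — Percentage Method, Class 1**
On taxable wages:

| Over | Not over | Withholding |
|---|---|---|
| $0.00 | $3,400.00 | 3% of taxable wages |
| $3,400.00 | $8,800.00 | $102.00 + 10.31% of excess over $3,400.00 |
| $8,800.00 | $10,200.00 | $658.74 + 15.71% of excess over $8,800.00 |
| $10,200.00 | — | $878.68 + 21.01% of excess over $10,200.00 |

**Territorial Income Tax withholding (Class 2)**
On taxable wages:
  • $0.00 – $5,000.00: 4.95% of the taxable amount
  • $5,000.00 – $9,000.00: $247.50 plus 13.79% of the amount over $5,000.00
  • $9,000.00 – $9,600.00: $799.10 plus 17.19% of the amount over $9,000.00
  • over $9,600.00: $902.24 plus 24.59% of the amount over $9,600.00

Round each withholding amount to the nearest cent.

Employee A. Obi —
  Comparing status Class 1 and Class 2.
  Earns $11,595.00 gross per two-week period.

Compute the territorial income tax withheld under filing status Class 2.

Territorial Income Tax (Class 2): taxable = $11,595.00
  $902.24 + 24.59% × ($11,595.00 − $9,600.00) = $902.24 + 24.59% × $1,995.00 = $1,392.81

$1,392.81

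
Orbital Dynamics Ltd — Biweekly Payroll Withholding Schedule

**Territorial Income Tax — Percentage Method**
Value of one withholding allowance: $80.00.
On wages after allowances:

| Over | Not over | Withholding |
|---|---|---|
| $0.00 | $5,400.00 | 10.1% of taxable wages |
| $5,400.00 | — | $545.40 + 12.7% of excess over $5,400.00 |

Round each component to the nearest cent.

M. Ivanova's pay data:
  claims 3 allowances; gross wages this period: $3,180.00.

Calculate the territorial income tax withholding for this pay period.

Territorial Income Tax: taxable = $3,180.00 − 3×$80.00 = $2,940.00
  10.1% × $2,940.00 = $296.94

$296.94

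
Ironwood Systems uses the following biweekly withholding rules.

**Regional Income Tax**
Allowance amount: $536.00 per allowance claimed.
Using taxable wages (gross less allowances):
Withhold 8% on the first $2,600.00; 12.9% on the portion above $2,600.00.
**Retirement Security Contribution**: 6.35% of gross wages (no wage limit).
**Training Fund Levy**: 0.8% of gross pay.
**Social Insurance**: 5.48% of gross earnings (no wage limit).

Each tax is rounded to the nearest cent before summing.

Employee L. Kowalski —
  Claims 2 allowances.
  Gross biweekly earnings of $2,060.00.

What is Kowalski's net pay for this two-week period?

Regional Income Tax: taxable = $2,060.00 − 2×$536.00 = $988.00
  8% × $988.00 = $79.04
Retirement Security Contribution: 6.35% × $2,060.00 = $130.81
Training Fund Levy: 0.8% × $2,060.00 = $16.48
Social Insurance: 5.48% × $2,060.00 = $112.89
Total withheld: $79.04 + $130.81 + $16.48 + $112.89 = $339.22
Net pay: $2,060.00 − $339.22 = $1,720.78

$1,720.78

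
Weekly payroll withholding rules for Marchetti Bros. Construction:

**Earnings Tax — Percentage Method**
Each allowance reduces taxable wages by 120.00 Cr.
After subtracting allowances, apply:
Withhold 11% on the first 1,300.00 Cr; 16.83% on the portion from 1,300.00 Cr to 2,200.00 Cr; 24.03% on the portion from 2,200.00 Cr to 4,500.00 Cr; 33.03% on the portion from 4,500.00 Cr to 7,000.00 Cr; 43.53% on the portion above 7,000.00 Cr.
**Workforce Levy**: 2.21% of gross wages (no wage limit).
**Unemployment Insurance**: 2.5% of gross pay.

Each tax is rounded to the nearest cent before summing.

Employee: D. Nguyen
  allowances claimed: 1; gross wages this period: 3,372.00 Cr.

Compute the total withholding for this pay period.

706.09 Cr

Earnings Tax: taxable = 3,372.00 Cr − 1×120.00 Cr = 3,252.00 Cr
  294.47 Cr + 24.03% × (3,252.00 Cr − 2,200.00 Cr) = 294.47 Cr + 24.03% × 1,052.00 Cr = 547.27 Cr
Workforce Levy: 2.21% × 3,372.00 Cr = 74.52 Cr
Unemployment Insurance: 2.5% × 3,372.00 Cr = 84.30 Cr
Total: 547.27 Cr + 74.52 Cr + 84.30 Cr = 706.09 Cr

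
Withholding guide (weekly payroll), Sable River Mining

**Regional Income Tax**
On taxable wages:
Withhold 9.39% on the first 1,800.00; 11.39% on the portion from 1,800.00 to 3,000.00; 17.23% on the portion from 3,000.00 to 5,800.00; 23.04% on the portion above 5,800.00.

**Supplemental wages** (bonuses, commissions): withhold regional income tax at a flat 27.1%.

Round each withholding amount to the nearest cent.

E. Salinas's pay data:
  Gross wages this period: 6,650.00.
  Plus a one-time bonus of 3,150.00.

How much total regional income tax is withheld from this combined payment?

Regional Income Tax: taxable = 6,650.00
  788.14 + 23.04% × (6,650.00 − 5,800.00) = 788.14 + 23.04% × 850.00 = 983.98
Supplemental (27.1% flat on bonus): 27.1% × 3,150.00 = 853.65
Total regional income tax: 983.98 + 853.65 = 1,837.63

1,837.63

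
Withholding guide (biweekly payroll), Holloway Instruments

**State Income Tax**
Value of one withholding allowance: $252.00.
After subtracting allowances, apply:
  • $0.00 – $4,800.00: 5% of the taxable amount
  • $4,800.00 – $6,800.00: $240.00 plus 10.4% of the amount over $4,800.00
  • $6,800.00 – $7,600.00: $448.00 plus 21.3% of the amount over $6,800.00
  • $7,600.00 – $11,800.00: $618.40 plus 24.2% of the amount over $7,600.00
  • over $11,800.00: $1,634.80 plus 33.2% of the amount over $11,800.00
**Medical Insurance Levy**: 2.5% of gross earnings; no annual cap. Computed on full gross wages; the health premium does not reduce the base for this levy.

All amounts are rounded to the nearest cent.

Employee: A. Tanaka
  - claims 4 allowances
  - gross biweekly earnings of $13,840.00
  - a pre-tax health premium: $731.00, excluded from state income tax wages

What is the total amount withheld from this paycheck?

$2,080.73

State Income Tax: taxable = $13,840.00 − $731.00 − 4×$252.00 = $12,101.00
  $1,634.80 + 33.2% × ($12,101.00 − $11,800.00) = $1,634.80 + 33.2% × $301.00 = $1,734.73
Medical Insurance Levy: 2.5% × $13,840.00 = $346.00
Total: $1,734.73 + $346.00 = $2,080.73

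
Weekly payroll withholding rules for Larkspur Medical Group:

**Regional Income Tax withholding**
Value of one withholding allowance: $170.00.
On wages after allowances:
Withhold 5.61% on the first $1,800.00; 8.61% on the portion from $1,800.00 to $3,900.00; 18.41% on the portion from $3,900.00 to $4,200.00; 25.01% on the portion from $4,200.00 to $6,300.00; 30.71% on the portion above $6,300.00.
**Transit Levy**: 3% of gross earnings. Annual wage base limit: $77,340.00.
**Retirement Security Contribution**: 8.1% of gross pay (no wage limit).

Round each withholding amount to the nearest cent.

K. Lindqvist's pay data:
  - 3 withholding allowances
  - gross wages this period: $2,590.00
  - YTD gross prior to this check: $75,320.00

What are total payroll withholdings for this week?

$395.48

Regional Income Tax: taxable = $2,590.00 − 3×$170.00 = $2,080.00
  $100.98 + 8.61% × ($2,080.00 − $1,800.00) = $100.98 + 8.61% × $280.00 = $125.09
Transit Levy: cap $77,340.00 − YTD $75,320.00 = $2,020.00 subject; 3% × $2,020.00 = $60.60
Retirement Security Contribution: 8.1% × $2,590.00 = $209.79
Total: $125.09 + $60.60 + $209.79 = $395.48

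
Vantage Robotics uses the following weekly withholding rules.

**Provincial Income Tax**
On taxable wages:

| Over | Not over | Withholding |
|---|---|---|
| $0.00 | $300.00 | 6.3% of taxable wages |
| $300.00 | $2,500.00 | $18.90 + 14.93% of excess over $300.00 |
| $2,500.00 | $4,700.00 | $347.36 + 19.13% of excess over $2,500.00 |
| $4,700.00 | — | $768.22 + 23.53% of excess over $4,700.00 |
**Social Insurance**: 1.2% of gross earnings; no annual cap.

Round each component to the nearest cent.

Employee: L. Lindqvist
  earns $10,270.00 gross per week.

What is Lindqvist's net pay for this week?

$8,067.92

Provincial Income Tax: taxable = $10,270.00
  $768.22 + 23.53% × ($10,270.00 − $4,700.00) = $768.22 + 23.53% × $5,570.00 = $2,078.84
Social Insurance: 1.2% × $10,270.00 = $123.24
Total withheld: $2,078.84 + $123.24 = $2,202.08
Net pay: $10,270.00 − $2,202.08 = $8,067.92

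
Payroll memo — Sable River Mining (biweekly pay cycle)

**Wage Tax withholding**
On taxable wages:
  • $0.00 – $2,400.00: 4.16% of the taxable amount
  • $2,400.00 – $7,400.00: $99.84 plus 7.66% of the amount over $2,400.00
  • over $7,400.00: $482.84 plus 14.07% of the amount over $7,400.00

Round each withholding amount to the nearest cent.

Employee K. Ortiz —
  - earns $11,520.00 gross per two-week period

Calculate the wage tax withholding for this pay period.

Wage Tax: taxable = $11,520.00
  $482.84 + 14.07% × ($11,520.00 − $7,400.00) = $482.84 + 14.07% × $4,120.00 = $1,062.52

$1,062.52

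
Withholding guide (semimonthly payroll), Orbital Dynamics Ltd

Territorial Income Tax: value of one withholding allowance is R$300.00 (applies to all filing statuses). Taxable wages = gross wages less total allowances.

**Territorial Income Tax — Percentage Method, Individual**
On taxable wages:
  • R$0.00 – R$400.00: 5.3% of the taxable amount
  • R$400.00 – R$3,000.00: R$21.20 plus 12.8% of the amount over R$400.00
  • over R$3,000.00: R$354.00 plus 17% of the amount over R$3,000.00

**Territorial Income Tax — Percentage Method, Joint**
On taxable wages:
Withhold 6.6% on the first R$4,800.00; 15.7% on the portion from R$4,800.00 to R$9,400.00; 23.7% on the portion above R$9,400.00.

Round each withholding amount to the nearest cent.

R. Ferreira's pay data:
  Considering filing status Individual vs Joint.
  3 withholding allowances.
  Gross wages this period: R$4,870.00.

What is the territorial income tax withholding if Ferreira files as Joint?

Territorial Income Tax (Joint): taxable = R$4,870.00 − 3×R$300.00 = R$3,970.00
  6.6% × R$3,970.00 = R$262.02

R$262.02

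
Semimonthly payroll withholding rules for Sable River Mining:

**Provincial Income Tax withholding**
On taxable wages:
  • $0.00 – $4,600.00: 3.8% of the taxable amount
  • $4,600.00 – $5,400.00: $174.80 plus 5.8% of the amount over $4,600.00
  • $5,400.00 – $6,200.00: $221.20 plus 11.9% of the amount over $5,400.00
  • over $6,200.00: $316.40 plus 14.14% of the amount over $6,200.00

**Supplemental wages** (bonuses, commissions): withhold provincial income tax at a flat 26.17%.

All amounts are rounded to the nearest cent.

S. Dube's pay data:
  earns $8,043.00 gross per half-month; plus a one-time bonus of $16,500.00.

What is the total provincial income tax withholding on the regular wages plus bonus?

Provincial Income Tax: taxable = $8,043.00
  $316.40 + 14.14% × ($8,043.00 − $6,200.00) = $316.40 + 14.14% × $1,843.00 = $577.00
Supplemental (26.17% flat on bonus): 26.17% × $16,500.00 = $4,318.05
Total provincial income tax: $577.00 + $4,318.05 = $4,895.05

$4,895.05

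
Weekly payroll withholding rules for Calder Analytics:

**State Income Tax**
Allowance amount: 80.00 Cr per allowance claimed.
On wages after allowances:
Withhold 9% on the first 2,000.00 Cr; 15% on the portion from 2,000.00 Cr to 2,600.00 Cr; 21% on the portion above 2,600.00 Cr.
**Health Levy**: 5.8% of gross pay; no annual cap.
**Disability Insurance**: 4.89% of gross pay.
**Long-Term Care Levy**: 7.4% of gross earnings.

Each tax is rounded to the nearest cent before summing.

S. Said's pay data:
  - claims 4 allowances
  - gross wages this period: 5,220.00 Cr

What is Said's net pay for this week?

3,522.70 Cr

State Income Tax: taxable = 5,220.00 Cr − 4×80.00 Cr = 4,900.00 Cr
  270.00 Cr + 21% × (4,900.00 Cr − 2,600.00 Cr) = 270.00 Cr + 21% × 2,300.00 Cr = 753.00 Cr
Health Levy: 5.8% × 5,220.00 Cr = 302.76 Cr
Disability Insurance: 4.89% × 5,220.00 Cr = 255.26 Cr
Long-Term Care Levy: 7.4% × 5,220.00 Cr = 386.28 Cr
Total withheld: 753.00 Cr + 302.76 Cr + 255.26 Cr + 386.28 Cr = 1,697.30 Cr
Net pay: 5,220.00 Cr − 1,697.30 Cr = 3,522.70 Cr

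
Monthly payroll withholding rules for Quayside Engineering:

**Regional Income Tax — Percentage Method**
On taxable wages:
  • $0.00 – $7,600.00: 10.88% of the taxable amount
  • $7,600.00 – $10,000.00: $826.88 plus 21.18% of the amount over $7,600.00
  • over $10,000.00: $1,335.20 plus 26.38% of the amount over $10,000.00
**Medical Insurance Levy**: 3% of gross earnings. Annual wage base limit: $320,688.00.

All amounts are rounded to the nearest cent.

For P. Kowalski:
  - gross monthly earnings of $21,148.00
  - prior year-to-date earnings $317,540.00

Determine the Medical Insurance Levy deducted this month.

$94.44

Medical Insurance Levy: cap $320,688.00 − YTD $317,540.00 = $3,148.00 subject; 3% × $3,148.00 = $94.44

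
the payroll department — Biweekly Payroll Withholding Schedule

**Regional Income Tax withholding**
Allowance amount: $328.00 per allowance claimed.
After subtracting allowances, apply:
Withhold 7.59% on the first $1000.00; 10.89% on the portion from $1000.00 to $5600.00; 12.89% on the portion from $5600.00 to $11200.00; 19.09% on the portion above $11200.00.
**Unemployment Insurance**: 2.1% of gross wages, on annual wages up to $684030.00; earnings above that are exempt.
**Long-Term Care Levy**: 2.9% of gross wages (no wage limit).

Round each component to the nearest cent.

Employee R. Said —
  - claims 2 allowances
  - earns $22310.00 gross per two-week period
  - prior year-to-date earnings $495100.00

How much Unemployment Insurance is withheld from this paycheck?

Unemployment Insurance: 2.1% × $22310.00 = $468.51

$468.51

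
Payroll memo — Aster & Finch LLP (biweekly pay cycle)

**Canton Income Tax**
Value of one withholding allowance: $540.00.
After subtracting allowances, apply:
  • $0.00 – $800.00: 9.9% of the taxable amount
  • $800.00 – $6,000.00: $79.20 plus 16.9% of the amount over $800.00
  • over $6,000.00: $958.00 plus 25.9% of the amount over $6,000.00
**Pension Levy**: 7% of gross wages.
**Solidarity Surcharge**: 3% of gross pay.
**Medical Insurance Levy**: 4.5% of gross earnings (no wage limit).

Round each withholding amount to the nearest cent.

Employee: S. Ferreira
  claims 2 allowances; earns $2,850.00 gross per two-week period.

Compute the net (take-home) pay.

$2,193.62

Canton Income Tax: taxable = $2,850.00 − 2×$540.00 = $1,770.00
  $79.20 + 16.9% × ($1,770.00 − $800.00) = $79.20 + 16.9% × $970.00 = $243.13
Pension Levy: 7% × $2,850.00 = $199.50
Solidarity Surcharge: 3% × $2,850.00 = $85.50
Medical Insurance Levy: 4.5% × $2,850.00 = $128.25
Total withheld: $243.13 + $199.50 + $85.50 + $128.25 = $656.38
Net pay: $2,850.00 − $656.38 = $2,193.62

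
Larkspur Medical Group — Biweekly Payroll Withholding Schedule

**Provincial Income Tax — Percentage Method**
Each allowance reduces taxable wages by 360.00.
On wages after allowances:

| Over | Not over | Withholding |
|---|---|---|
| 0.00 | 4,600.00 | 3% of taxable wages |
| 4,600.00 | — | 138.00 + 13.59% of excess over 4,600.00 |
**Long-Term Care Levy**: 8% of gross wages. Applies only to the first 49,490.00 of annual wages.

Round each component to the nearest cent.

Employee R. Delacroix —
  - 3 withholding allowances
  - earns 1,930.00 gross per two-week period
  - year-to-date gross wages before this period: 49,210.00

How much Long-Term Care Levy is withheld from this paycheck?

Long-Term Care Levy: cap 49,490.00 − YTD 49,210.00 = 280.00 subject; 8% × 280.00 = 22.40

22.40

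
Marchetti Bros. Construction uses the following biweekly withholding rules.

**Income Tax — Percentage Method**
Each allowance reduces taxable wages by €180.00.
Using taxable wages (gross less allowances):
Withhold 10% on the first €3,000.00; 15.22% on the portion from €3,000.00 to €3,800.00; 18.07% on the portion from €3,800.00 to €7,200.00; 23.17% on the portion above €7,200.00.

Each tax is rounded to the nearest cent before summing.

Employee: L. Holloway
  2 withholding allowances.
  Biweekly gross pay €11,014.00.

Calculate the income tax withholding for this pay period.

€1,836.43

Income Tax: taxable = €11,014.00 − 2×€180.00 = €10,654.00
  €1,036.14 + 23.17% × (€10,654.00 − €7,200.00) = €1,036.14 + 23.17% × €3,454.00 = €1,836.43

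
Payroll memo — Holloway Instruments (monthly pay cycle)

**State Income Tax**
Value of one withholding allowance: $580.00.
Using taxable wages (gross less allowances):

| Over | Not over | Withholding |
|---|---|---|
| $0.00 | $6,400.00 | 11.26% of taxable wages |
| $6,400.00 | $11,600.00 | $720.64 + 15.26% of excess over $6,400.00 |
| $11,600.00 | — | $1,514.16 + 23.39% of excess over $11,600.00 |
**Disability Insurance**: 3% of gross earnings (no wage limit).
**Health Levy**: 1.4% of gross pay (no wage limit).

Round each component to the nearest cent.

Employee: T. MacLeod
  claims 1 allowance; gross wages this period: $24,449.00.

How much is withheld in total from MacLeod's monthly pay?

$5,459.64

State Income Tax: taxable = $24,449.00 − 1×$580.00 = $23,869.00
  $1,514.16 + 23.39% × ($23,869.00 − $11,600.00) = $1,514.16 + 23.39% × $12,269.00 = $4,383.88
Disability Insurance: 3% × $24,449.00 = $733.47
Health Levy: 1.4% × $24,449.00 = $342.29
Total: $4,383.88 + $733.47 + $342.29 = $5,459.64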